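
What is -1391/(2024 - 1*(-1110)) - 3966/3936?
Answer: -1492035/1027952 ≈ -1.4515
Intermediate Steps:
-1391/(2024 - 1*(-1110)) - 3966/3936 = -1391/(2024 + 1110) - 3966*1/3936 = -1391/3134 - 661/656 = -1492035/1027952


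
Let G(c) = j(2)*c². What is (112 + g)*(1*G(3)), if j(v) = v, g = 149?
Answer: 4698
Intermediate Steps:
G(c) = 2*c²
(112 + g)*(1*G(3)) = (112 + 149)*(1*(2*3²)) = 261*(1*(2*9)) = 261*(1*18) = 261*18 = 4698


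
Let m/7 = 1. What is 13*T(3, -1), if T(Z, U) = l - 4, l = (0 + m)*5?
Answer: 403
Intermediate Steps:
m = 7 (m = 7*1 = 7)
l = 35 (l = (0 + 7)*5 = 7*5 = 35)
T(Z, U) = 31 (T(Z, U) = 35 - 4 = 31)
13*T(3, -1) = 13*31 = 403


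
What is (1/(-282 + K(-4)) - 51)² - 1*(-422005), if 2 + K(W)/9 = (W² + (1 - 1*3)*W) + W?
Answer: 6114338641/14400 ≈ 4.2461e+5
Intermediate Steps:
K(W) = -18 - 9*W + 9*W² (K(W) = -18 + 9*((W² + (1 - 1*3)*W) + W) = -18 + 9*((W² + (1 - 3)*W) + W) = -18 + 9*((W² - 2*W) + W) = -18 + 9*(W² - W) = -18 + (-9*W + 9*W²) = -18 - 9*W + 9*W²)
(1/(-282 + K(-4)) - 51)² - 1*(-422005) = (1/(-282 + (-18 - 9*(-4) + 9*(-4)²)) - 51)² - 1*(-422005) = (1/(-282 + (-18 + 36 + 9*16)) - 51)² + 422005 = (1/(-282 + (-18 + 36 + 144)) - 51)² + 422005 = (1/(-282 + 162) - 51)² + 422005 = (1/(-120) - 51)² + 422005 = (-1/120 - 51)² + 422005 = (-6121/120)² + 422005 = 37466641/14400 + 422005 = 6114338641/14400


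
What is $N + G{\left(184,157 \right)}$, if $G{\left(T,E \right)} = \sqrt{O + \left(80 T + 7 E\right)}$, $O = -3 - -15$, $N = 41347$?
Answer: $41347 + 3 \sqrt{1759} \approx 41473.0$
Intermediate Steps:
$O = 12$ ($O = -3 + 15 = 12$)
$G{\left(T,E \right)} = \sqrt{12 + 7 E + 80 T}$ ($G{\left(T,E \right)} = \sqrt{12 + \left(80 T + 7 E\right)} = \sqrt{12 + \left(7 E + 80 T\right)} = \sqrt{12 + 7 E + 80 T}$)
$N + G{\left(184,157 \right)} = 41347 + \sqrt{12 + 7 \cdot 157 + 80 \cdot 184} = 41347 + \sqrt{12 + 1099 + 14720} = 41347 + \sqrt{15831} = 41347 + 3 \sqrt{1759}$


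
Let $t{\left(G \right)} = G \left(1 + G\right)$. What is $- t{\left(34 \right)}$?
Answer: $-1190$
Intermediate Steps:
$- t{\left(34 \right)} = - 34 \left(1 + 34\right) = - 34 \cdot 35 = \left(-1\right) 1190 = -1190$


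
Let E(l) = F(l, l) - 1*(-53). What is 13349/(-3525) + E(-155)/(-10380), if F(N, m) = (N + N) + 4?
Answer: -3059351/813100 ≈ -3.7626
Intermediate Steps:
F(N, m) = 4 + 2*N (F(N, m) = 2*N + 4 = 4 + 2*N)
E(l) = 57 + 2*l (E(l) = (4 + 2*l) - 1*(-53) = (4 + 2*l) + 53 = 57 + 2*l)
13349/(-3525) + E(-155)/(-10380) = 13349/(-3525) + (57 + 2*(-155))/(-10380) = 13349*(-1/3525) + (57 - 310)*(-1/10380) = -13349/3525 - 253*(-1/10380) = -13349/3525 + 253/10380 = -3059351/813100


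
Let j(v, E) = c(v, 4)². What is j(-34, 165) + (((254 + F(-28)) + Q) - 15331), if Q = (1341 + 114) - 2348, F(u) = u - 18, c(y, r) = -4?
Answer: -16000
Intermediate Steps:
j(v, E) = 16 (j(v, E) = (-4)² = 16)
F(u) = -18 + u
Q = -893 (Q = 1455 - 2348 = -893)
j(-34, 165) + (((254 + F(-28)) + Q) - 15331) = 16 + (((254 + (-18 - 28)) - 893) - 15331) = 16 + (((254 - 46) - 893) - 15331) = 16 + ((208 - 893) - 15331) = 16 + (-685 - 15331) = 16 - 16016 = -16000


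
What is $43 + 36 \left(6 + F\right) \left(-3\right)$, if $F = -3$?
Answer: $-281$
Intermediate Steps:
$43 + 36 \left(6 + F\right) \left(-3\right) = 43 + 36 \left(6 - 3\right) \left(-3\right) = 43 + 36 \cdot 3 \left(-3\right) = 43 + 36 \left(-9\right) = 43 - 324 = -281$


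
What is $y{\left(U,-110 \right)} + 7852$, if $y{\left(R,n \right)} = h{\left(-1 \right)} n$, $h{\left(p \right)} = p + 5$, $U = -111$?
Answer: $7412$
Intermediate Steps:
$h{\left(p \right)} = 5 + p$
$y{\left(R,n \right)} = 4 n$ ($y{\left(R,n \right)} = \left(5 - 1\right) n = 4 n$)
$y{\left(U,-110 \right)} + 7852 = 4 \left(-110\right) + 7852 = -440 + 7852 = 7412$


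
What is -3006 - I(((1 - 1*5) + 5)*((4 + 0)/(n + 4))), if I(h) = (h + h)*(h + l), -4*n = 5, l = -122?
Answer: -321294/121 ≈ -2655.3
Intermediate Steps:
n = -5/4 (n = -¼*5 = -5/4 ≈ -1.2500)
I(h) = 2*h*(-122 + h) (I(h) = (h + h)*(h - 122) = (2*h)*(-122 + h) = 2*h*(-122 + h))
-3006 - I(((1 - 1*5) + 5)*((4 + 0)/(n + 4))) = -3006 - 2*((1 - 1*5) + 5)*((4 + 0)/(-5/4 + 4))*(-122 + ((1 - 1*5) + 5)*((4 + 0)/(-5/4 + 4))) = -3006 - 2*((1 - 5) + 5)*(4/(11/4))*(-122 + ((1 - 5) + 5)*(4/(11/4))) = -3006 - 2*(-4 + 5)*(4*(4/11))*(-122 + (-4 + 5)*(4*(4/11))) = -3006 - 2*1*(16/11)*(-122 + 1*(16/11)) = -3006 - 2*16*(-122 + 16/11)/11 = -3006 - 2*16*(-1326)/(11*11) = -3006 - 1*(-42432/121) = -3006 + 42432/121 = -321294/121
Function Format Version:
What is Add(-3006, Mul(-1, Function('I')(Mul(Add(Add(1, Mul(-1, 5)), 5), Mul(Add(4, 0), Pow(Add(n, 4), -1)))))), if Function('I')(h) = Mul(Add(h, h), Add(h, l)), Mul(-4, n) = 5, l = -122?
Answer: Rational(-321294, 121) ≈ -2655.3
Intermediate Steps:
n = Rational(-5, 4) (n = Mul(Rational(-1, 4), 5) = Rational(-5, 4) ≈ -1.2500)
Function('I')(h) = Mul(2, h, Add(-122, h)) (Function('I')(h) = Mul(Add(h, h), Add(h, -122)) = Mul(Mul(2, h), Add(-122, h)) = Mul(2, h, Add(-122, h)))
Add(-3006, Mul(-1, Function('I')(Mul(Add(Add(1, Mul(-1, 5)), 5), Mul(Add(4, 0), Pow(Add(n, 4), -1)))))) = Add(-3006, Mul(-1, Mul(2, Mul(Add(Add(1, Mul(-1, 5)), 5), Mul(Add(4, 0), Pow(Add(Rational(-5, 4), 4), -1))), Add(-122, Mul(Add(Add(1, Mul(-1, 5)), 5), Mul(Add(4, 0), Pow(Add(Rational(-5, 4), 4), -1))))))) = Add(-3006, Mul(-1, Mul(2, Mul(Add(Add(1, -5), 5), Mul(4, Pow(Rational(11, 4), -1))), Add(-122, Mul(Add(Add(1, -5), 5), Mul(4, Pow(Rational(11, 4), -1))))))) = Add(-3006, Mul(-1, Mul(2, Mul(Add(-4, 5), Mul(4, Rational(4, 11))), Add(-122, Mul(Add(-4, 5), Mul(4, Rational(4, 11))))))) = Add(-3006, Mul(-1, Mul(2, Mul(1, Rational(16, 11)), Add(-122, Mul(1, Rational(16, 11)))))) = Add(-3006, Mul(-1, Mul(2, Rational(16, 11), Add(-122, Rational(16, 11))))) = Add(-3006, Mul(-1, Mul(2, Rational(16, 11), Rational(-1326, 11)))) = Add(-3006, Mul(-1, Rational(-42432, 121))) = Add(-3006, Rational(42432, 121)) = Rational(-321294, 121)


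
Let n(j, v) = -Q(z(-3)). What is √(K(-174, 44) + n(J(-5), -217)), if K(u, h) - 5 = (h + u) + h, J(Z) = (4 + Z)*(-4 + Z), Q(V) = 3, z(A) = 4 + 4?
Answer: 2*I*√21 ≈ 9.1651*I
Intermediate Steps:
z(A) = 8
J(Z) = (-4 + Z)*(4 + Z)
K(u, h) = 5 + u + 2*h (K(u, h) = 5 + ((h + u) + h) = 5 + (u + 2*h) = 5 + u + 2*h)
n(j, v) = -3 (n(j, v) = -1*3 = -3)
√(K(-174, 44) + n(J(-5), -217)) = √((5 - 174 + 2*44) - 3) = √((5 - 174 + 88) - 3) = √(-81 - 3) = √(-84) = 2*I*√21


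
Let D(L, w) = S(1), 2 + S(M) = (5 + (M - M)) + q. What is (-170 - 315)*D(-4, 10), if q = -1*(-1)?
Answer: -1940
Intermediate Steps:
q = 1
S(M) = 4 (S(M) = -2 + ((5 + (M - M)) + 1) = -2 + ((5 + 0) + 1) = -2 + (5 + 1) = -2 + 6 = 4)
D(L, w) = 4
(-170 - 315)*D(-4, 10) = (-170 - 315)*4 = -485*4 = -1940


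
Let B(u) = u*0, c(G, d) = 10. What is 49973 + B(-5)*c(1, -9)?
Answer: 49973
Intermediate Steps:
B(u) = 0
49973 + B(-5)*c(1, -9) = 49973 + 0*10 = 49973 + 0 = 49973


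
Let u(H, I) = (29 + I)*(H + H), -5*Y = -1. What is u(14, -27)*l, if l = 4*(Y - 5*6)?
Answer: -33376/5 ≈ -6675.2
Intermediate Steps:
Y = ⅕ (Y = -⅕*(-1) = ⅕ ≈ 0.20000)
u(H, I) = 2*H*(29 + I) (u(H, I) = (29 + I)*(2*H) = 2*H*(29 + I))
l = -596/5 (l = 4*(⅕ - 5*6) = 4*(⅕ - 30) = 4*(-149/5) = -596/5 ≈ -119.20)
u(14, -27)*l = (2*14*(29 - 27))*(-596/5) = (2*14*2)*(-596/5) = 56*(-596/5) = -33376/5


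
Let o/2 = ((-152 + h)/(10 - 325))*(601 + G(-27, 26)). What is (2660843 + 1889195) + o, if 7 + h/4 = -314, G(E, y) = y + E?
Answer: 95665678/21 ≈ 4.5555e+6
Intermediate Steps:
G(E, y) = E + y
h = -1284 (h = -28 + 4*(-314) = -28 - 1256 = -1284)
o = 114880/21 (o = 2*(((-152 - 1284)/(10 - 325))*(601 + (-27 + 26))) = 2*((-1436/(-315))*(601 - 1)) = 2*(-1436*(-1/315)*600) = 2*((1436/315)*600) = 2*(57440/21) = 114880/21 ≈ 5470.5)
(2660843 + 1889195) + o = (2660843 + 1889195) + 114880/21 = 4550038 + 114880/21 = 95665678/21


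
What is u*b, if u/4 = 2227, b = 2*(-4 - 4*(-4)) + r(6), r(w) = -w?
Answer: 160344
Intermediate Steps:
b = 18 (b = 2*(-4 - 4*(-4)) - 1*6 = 2*(-4 + 16) - 6 = 2*12 - 6 = 24 - 6 = 18)
u = 8908 (u = 4*2227 = 8908)
u*b = 8908*18 = 160344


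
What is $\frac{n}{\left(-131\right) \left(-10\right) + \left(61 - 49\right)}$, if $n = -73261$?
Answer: $- \frac{73261}{1322} \approx -55.417$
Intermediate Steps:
$\frac{n}{\left(-131\right) \left(-10\right) + \left(61 - 49\right)} = - \frac{73261}{\left(-131\right) \left(-10\right) + \left(61 - 49\right)} = - \frac{73261}{1310 + 12} = - \frac{73261}{1322}$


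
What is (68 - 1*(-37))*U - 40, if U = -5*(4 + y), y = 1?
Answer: -2665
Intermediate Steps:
U = -25 (U = -5*(4 + 1) = -5*5 = -25)
(68 - 1*(-37))*U - 40 = (68 - 1*(-37))*(-25) - 40 = (68 + 37)*(-25) - 40 = 105*(-25) - 40 = -2625 - 40 = -2665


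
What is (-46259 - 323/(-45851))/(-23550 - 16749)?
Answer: 2121021086/1847749449 ≈ 1.1479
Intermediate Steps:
(-46259 - 323/(-45851))/(-23550 - 16749) = (-46259 - 323*(-1/45851))/(-40299) = (-46259 + 323/45851)*(-1/40299) = -2121021086/45851*(-1/40299) = 2121021086/1847749449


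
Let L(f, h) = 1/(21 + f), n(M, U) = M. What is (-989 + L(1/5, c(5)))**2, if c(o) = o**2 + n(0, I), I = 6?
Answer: 10989119241/11236 ≈ 9.7803e+5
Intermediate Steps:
c(o) = o**2 (c(o) = o**2 + 0 = o**2)
(-989 + L(1/5, c(5)))**2 = (-989 + 1/(21 + 1/5))**2 = (-989 + 1/(106/5))**2 = (-989 + 5/106)**2 = (-104829/106)**2 = 10989119241/11236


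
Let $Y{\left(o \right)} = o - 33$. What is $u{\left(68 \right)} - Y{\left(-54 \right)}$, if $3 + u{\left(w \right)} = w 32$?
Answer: $2260$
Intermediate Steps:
$u{\left(w \right)} = -3 + 32 w$ ($u{\left(w \right)} = -3 + w 32 = -3 + 32 w$)
$Y{\left(o \right)} = -33 + o$
$u{\left(68 \right)} - Y{\left(-54 \right)} = \left(-3 + 32 \cdot 68\right) - \left(-33 - 54\right) = \left(-3 + 2176\right) - -87 = 2173 + 87 = 2260$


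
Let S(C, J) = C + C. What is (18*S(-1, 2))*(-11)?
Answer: 396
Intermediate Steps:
S(C, J) = 2*C
(18*S(-1, 2))*(-11) = (18*(2*(-1)))*(-11) = (18*(-2))*(-11) = -36*(-11) = 396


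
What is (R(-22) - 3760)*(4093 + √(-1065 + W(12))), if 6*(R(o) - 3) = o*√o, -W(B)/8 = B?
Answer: -(4093 + 3*I*√129)*(11271 + 11*I*√22)/3 ≈ -1.5377e+7 - 1.9841e+5*I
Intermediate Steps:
W(B) = -8*B
R(o) = 3 + o^(3/2)/6 (R(o) = 3 + (o*√o)/6 = 3 + o^(3/2)/6)
(R(-22) - 3760)*(4093 + √(-1065 + W(12))) = ((3 + (-22)^(3/2)/6) - 3760)*(4093 + √(-1065 - 8*12)) = ((3 + (-22*I*√22)/6) - 3760)*(4093 + √(-1065 - 96)) = ((3 - 11*I*√22/3) - 3760)*(4093 + √(-1161)) = (-3757 - 11*I*√22/3)*(4093 + 3*I*√129)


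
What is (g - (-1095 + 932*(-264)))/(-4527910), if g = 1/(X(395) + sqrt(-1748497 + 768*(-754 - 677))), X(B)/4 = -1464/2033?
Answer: -581726472890590827/10657817999606771342 + 4133089*I*sqrt(2847505)/53289089998033856710 ≈ -0.054582 + 1.3088e-10*I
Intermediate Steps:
X(B) = -5856/2033 (X(B) = 4*(-1464/2033) = -5856/2033)
g = 1/(-5856/2033 + I*sqrt(2847505)) (g = 1/(-5856/2033 + sqrt(-1748497 + 768*(-754 - 677))) = 1/(-5856/2033 + sqrt(-1748497 + 768*(-1431))) = 1/(-5856/2033 + sqrt(-1748497 - 1099008)) = 1/(-5856/2033 + sqrt(-2847505)) = 1/(-5856/2033 + I*sqrt(2847505)) ≈ -1.012e-6 - 0.00059261*I)
(g - (-1095 + 932*(-264)))/(-4527910) = ((-11905248/11769025885681 - 4133089*I*sqrt(2847505)/11769025885681) - (-1095 + 932*(-264)))/(-4527910) = ((-11905248/11769025885681 - 4133089*I*sqrt(2847505)/11769025885681) - (-1095 - 246048))*(-1/4527910) = ((-11905248/11769025885681 - 4133089*I*sqrt(2847505)/11769025885681) - 1*(-247143))*(-1/4527910) = ((-11905248/11769025885681 - 4133089*I*sqrt(2847505)/11769025885681) + 247143)*(-1/4527910) = (2908632364452954135/11769025885681 - 4133089*I*sqrt(2847505)/11769025885681)*(-1/4527910) = -581726472890590827/10657817999606771342 + 4133089*I*sqrt(2847505)/53289089998033856710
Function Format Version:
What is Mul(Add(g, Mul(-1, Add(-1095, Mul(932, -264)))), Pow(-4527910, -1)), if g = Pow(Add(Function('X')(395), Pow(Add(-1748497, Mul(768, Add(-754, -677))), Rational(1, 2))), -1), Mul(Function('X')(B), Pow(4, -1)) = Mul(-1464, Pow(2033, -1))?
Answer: Add(Rational(-581726472890590827, 10657817999606771342), Mul(Rational(4133089, 53289089998033856710), I, Pow(2847505, Rational(1, 2)))) ≈ Add(-0.054582, Mul(1.3088e-10, I))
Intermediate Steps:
Function('X')(B) = Rational(-5856, 2033) (Function('X')(B) = Mul(4, Mul(-1464, Pow(2033, -1))) = Mul(4, Mul(-1464, Rational(1, 2033))) = Mul(4, Rational(-1464, 2033)) = Rational(-5856, 2033))
g = Pow(Add(Rational(-5856, 2033), Mul(I, Pow(2847505, Rational(1, 2)))), -1) (g = Pow(Add(Rational(-5856, 2033), Pow(Add(-1748497, Mul(768, Add(-754, -677))), Rational(1, 2))), -1) = Pow(Add(Rational(-5856, 2033), Pow(Add(-1748497, Mul(768, -1431)), Rational(1, 2))), -1) = Pow(Add(Rational(-5856, 2033), Pow(Add(-1748497, -1099008), Rational(1, 2))), -1) = Pow(Add(Rational(-5856, 2033), Pow(-2847505, Rational(1, 2))), -1) = Pow(Add(Rational(-5856, 2033), Mul(I, Pow(2847505, Rational(1, 2)))), -1) ≈ Add(-1.012e-6, Mul(-0.00059261, I)))
Mul(Add(g, Mul(-1, Add(-1095, Mul(932, -264)))), Pow(-4527910, -1)) = Mul(Add(Add(Rational(-11905248, 11769025885681), Mul(Rational(-4133089, 11769025885681), I, Pow(2847505, Rational(1, 2)))), Mul(-1, Add(-1095, Mul(932, -264)))), Pow(-4527910, -1)) = Mul(Add(Add(Rational(-11905248, 11769025885681), Mul(Rational(-4133089, 11769025885681), I, Pow(2847505, Rational(1, 2)))), Mul(-1, Add(-1095, -246048))), Rational(-1, 4527910)) = Mul(Add(Add(Rational(-11905248, 11769025885681), Mul(Rational(-4133089, 11769025885681), I, Pow(2847505, Rational(1, 2)))), Mul(-1, -247143)), Rational(-1, 4527910)) = Mul(Add(Add(Rational(-11905248, 11769025885681), Mul(Rational(-4133089, 11769025885681), I, Pow(2847505, Rational(1, 2)))), 247143), Rational(-1, 4527910)) = Mul(Add(Rational(2908632364452954135, 11769025885681), Mul(Rational(-4133089, 11769025885681), I, Pow(2847505, Rational(1, 2)))), Rational(-1, 4527910)) = Add(Rational(-581726472890590827, 10657817999606771342), Mul(Rational(4133089, 53289089998033856710), I, Pow(2847505, Rational(1, 2))))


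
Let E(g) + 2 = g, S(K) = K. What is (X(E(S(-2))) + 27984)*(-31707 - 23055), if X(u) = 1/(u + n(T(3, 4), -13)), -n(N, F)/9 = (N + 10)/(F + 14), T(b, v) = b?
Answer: -185427582006/121 ≈ -1.5325e+9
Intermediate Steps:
E(g) = -2 + g
n(N, F) = -9*(10 + N)/(14 + F) (n(N, F) = -9*(N + 10)/(F + 14) = -9*(10 + N)/(14 + F))
X(u) = 1/(-117 + u) (X(u) = 1/(u + 9*(-10 - 1*3)/(14 - 13)) = 1/(u + 9*(-10 - 3)/1) = 1/(u + 9*1*(-13)) = 1/(u - 117) = 1/(-117 + u))
(X(E(S(-2))) + 27984)*(-31707 - 23055) = (1/(-117 + (-2 - 2)) + 27984)*(-31707 - 23055) = (1/(-117 - 4) + 27984)*(-54762) = (1/(-121) + 27984)*(-54762) = (-1/121 + 27984)*(-54762) = (3386063/121)*(-54762) = -185427582006/121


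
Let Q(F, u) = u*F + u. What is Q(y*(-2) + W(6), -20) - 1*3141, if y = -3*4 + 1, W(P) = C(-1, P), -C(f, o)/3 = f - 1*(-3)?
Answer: -3481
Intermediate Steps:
C(f, o) = -9 - 3*f (C(f, o) = -3*(f - 1*(-3)) = -3*(f + 3) = -3*(3 + f) = -9 - 3*f)
W(P) = -6 (W(P) = -9 - 3*(-1) = -9 + 3 = -6)
y = -11 (y = -12 + 1 = -11)
Q(F, u) = u + F*u (Q(F, u) = F*u + u = u + F*u)
Q(y*(-2) + W(6), -20) - 1*3141 = -20*(1 + (-11*(-2) - 6)) - 1*3141 = -20*(1 + (22 - 6)) - 3141 = -20*(1 + 16) - 3141 = -20*17 - 3141 = -340 - 3141 = -3481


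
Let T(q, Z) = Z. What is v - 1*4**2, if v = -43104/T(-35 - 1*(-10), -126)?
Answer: 6848/21 ≈ 326.10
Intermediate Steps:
v = 7184/21 (v = -43104/(-126) = -43104*(-1/126) = 7184/21 ≈ 342.10)
v - 1*4**2 = 7184/21 - 1*4**2 = 7184/21 - 1*16 = 7184/21 - 16 = 6848/21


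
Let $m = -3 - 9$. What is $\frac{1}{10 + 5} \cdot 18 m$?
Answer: $- \frac{72}{5} \approx -14.4$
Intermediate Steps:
$m = -12$
$\frac{1}{10 + 5} \cdot 18 m = \frac{1}{10 + 5} \cdot 18 \left(-12\right) = \frac{1}{15} \cdot 18 \left(-12\right) = \frac{6}{5} \left(-12\right) = - \frac{72}{5}$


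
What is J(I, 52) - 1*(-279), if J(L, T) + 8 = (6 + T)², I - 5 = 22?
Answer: 3635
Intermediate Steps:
I = 27 (I = 5 + 22 = 27)
J(L, T) = -8 + (6 + T)²
J(I, 52) - 1*(-279) = (-8 + (6 + 52)²) - 1*(-279) = (-8 + 58²) + 279 = (-8 + 3364) + 279 = 3356 + 279 = 3635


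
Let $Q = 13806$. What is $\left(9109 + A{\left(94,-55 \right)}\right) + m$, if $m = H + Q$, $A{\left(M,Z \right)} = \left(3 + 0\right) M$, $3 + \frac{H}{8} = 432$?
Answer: $26629$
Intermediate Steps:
$H = 3432$ ($H = -24 + 8 \cdot 432 = -24 + 3456 = 3432$)
$A{\left(M,Z \right)} = 3 M$
$m = 17238$ ($m = 3432 + 13806 = 17238$)
$\left(9109 + A{\left(94,-55 \right)}\right) + m = \left(9109 + 3 \cdot 94\right) + 17238 = \left(9109 + 282\right) + 17238 = 9391 + 17238 = 26629$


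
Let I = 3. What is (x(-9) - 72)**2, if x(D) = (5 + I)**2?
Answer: 64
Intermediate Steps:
x(D) = 64 (x(D) = (5 + 3)**2 = 8**2 = 64)
(x(-9) - 72)**2 = (64 - 72)**2 = (-8)**2 = 64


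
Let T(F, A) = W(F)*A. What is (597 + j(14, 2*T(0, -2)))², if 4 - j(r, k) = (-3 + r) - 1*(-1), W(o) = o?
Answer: 346921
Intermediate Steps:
T(F, A) = A*F (T(F, A) = F*A = A*F)
j(r, k) = 6 - r (j(r, k) = 4 - ((-3 + r) - 1*(-1)) = 4 - ((-3 + r) + 1) = 4 - (-2 + r) = 4 + (2 - r) = 6 - r)
(597 + j(14, 2*T(0, -2)))² = (597 + (6 - 1*14))² = (597 + (6 - 14))² = (597 - 8)² = 589² = 346921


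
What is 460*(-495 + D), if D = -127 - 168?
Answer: -363400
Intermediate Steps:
D = -295
460*(-495 + D) = 460*(-495 - 295) = 460*(-790) = -363400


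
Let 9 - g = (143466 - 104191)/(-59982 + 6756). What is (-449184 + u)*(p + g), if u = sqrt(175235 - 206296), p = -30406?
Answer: 121120328008208/8871 - 1617871447*I*sqrt(31061)/53226 ≈ 1.3654e+10 - 5.3571e+6*I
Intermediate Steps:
g = 518309/53226 (g = 9 - (143466 - 104191)/(-59982 + 6756) = 9 - 39275/(-53226) = 9 - 39275*(-1)/53226 = 9 - 1*(-39275/53226) = 9 + 39275/53226 = 518309/53226 ≈ 9.7379)
u = I*sqrt(31061) (u = sqrt(-31061) = I*sqrt(31061) ≈ 176.24*I)
(-449184 + u)*(p + g) = (-449184 + I*sqrt(31061))*(-30406 + 518309/53226) = (-449184 + I*sqrt(31061))*(-1617871447/53226) = 121120328008208/8871 - 1617871447*I*sqrt(31061)/53226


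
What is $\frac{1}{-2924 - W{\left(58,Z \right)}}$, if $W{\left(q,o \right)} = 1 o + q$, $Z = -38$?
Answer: $- \frac{1}{2944} \approx -0.00033967$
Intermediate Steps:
$W{\left(q,o \right)} = o + q$
$\frac{1}{-2924 - W{\left(58,Z \right)}} = \frac{1}{-2924 - \left(-38 + 58\right)} = \frac{1}{-2924 - 20} = \frac{1}{-2944} = - \frac{1}{2944}$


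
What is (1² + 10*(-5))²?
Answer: 2401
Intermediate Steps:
(1² + 10*(-5))² = (1 - 50)² = (-49)² = 2401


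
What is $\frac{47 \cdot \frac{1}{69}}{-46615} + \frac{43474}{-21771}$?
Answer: $- \frac{46610772809}{23341668795} \approx -1.9969$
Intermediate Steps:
$\frac{47 \cdot \frac{1}{69}}{-46615} + \frac{43474}{-21771} = 47 \cdot \frac{1}{69} \left(- \frac{1}{46615}\right) + 43474 \left(- \frac{1}{21771}\right) = \frac{47}{69} \left(- \frac{1}{46615}\right) - \frac{43474}{21771} = - \frac{47}{3216435} - \frac{43474}{21771} = - \frac{46610772809}{23341668795}$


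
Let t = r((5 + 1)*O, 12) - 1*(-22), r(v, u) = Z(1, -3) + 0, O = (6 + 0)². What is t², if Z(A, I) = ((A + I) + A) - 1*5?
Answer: 256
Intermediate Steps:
Z(A, I) = -5 + I + 2*A (Z(A, I) = (I + 2*A) - 5 = -5 + I + 2*A)
O = 36 (O = 6² = 36)
r(v, u) = -6 (r(v, u) = (-5 - 3 + 2*1) + 0 = (-5 - 3 + 2) + 0 = -6 + 0 = -6)
t = 16 (t = -6 - 1*(-22) = -6 + 22 = 16)
t² = 16² = 256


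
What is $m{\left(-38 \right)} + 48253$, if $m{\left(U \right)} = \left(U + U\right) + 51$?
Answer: $48228$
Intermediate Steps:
$m{\left(U \right)} = 51 + 2 U$ ($m{\left(U \right)} = 2 U + 51 = 51 + 2 U$)
$m{\left(-38 \right)} + 48253 = \left(51 + 2 \left(-38\right)\right) + 48253 = \left(51 - 76\right) + 48253 = -25 + 48253 = 48228$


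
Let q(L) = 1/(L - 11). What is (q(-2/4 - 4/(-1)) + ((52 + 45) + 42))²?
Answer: 4338889/225 ≈ 19284.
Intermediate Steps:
q(L) = 1/(-11 + L)
(q(-2/4 - 4/(-1)) + ((52 + 45) + 42))² = (1/(-11 + (-2/4 - 4/(-1))) + ((52 + 45) + 42))² = (1/(-11 + (-2*¼ - 4*(-1))) + (97 + 42))² = (1/(-11 + (-½ + 4)) + 139)² = (1/(-11 + 7/2) + 139)² = (1/(-15/2) + 139)² = (-2/15 + 139)² = (2083/15)² = 4338889/225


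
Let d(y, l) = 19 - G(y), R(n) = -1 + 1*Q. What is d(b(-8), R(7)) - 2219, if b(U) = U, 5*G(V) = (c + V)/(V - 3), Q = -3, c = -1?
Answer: -121009/55 ≈ -2200.2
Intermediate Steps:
G(V) = (-1 + V)/(5*(-3 + V)) (G(V) = ((-1 + V)/(V - 3))/5 = ((-1 + V)/(-3 + V))/5 = (-1 + V)/(5*(-3 + V)))
R(n) = -4 (R(n) = -1 + 1*(-3) = -1 - 3 = -4)
d(y, l) = 19 - (-1 + y)/(5*(-3 + y))
d(b(-8), R(7)) - 2219 = 2*(-142 + 47*(-8))/(5*(-3 - 8)) - 2219 = (⅖)*(-142 - 376)/(-11) - 2219 = (⅖)*(-1/11)*(-518) - 2219 = 1036/55 - 2219 = -121009/55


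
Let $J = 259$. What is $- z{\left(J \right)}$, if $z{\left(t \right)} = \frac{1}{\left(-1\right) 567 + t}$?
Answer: $\frac{1}{308} \approx 0.0032468$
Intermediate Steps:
$z{\left(t \right)} = \frac{1}{-567 + t}$
$- z{\left(J \right)} = - \frac{1}{-567 + 259} = - \frac{1}{-308} = \left(-1\right) \left(- \frac{1}{308}\right) = \frac{1}{308}$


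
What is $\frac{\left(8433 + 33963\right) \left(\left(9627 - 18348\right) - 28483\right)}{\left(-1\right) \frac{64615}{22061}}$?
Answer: $\frac{34796832595824}{64615} \approx 5.3853 \cdot 10^{8}$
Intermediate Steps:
$\frac{\left(8433 + 33963\right) \left(\left(9627 - 18348\right) - 28483\right)}{\left(-1\right) \frac{64615}{22061}} = \frac{42396 \left(\left(9627 - 18348\right) - 28483\right)}{\left(-1\right) 64615 \cdot \frac{1}{22061}} = \frac{42396 \left(-8721 - 28483\right)}{\left(-1\right) \frac{64615}{22061}} = \frac{42396 \left(-37204\right)}{- \frac{64615}{22061}} = \left(-1577300784\right) \left(- \frac{22061}{64615}\right) = \frac{34796832595824}{64615}$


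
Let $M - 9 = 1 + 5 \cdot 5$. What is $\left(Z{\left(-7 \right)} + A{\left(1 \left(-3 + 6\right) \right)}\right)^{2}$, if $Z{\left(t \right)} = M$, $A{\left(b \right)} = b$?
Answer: $1444$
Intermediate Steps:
$M = 35$ ($M = 9 + \left(1 + 5 \cdot 5\right) = 9 + \left(1 + 25\right) = 9 + 26 = 35$)
$Z{\left(t \right)} = 35$
$\left(Z{\left(-7 \right)} + A{\left(1 \left(-3 + 6\right) \right)}\right)^{2} = \left(35 + 1 \left(-3 + 6\right)\right)^{2} = \left(35 + 1 \cdot 3\right)^{2} = \left(35 + 3\right)^{2} = 38^{2} = 1444$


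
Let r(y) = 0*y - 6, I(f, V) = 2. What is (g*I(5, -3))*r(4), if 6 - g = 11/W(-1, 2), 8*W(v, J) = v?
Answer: -1128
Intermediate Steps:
W(v, J) = v/8
r(y) = -6 (r(y) = 0 - 6 = -6)
g = 94 (g = 6 - 11/((⅛)*(-1)) = 6 - 11/(-⅛) = 6 - 11*(-8) = 6 - 1*(-88) = 6 + 88 = 94)
(g*I(5, -3))*r(4) = (94*2)*(-6) = 188*(-6) = -1128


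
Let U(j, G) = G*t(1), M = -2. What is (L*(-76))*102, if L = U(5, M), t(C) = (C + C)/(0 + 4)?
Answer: 7752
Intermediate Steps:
t(C) = C/2 (t(C) = (2*C)/4 = (2*C)*(1/4) = C/2)
U(j, G) = G/2 (U(j, G) = G*((1/2)*1) = G*(1/2) = G/2)
L = -1 (L = (1/2)*(-2) = -1)
(L*(-76))*102 = -1*(-76)*102 = 76*102 = 7752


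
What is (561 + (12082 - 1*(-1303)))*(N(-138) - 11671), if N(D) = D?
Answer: -164688314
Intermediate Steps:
(561 + (12082 - 1*(-1303)))*(N(-138) - 11671) = (561 + (12082 - 1*(-1303)))*(-138 - 11671) = (561 + (12082 + 1303))*(-11809) = (561 + 13385)*(-11809) = 13946*(-11809) = -164688314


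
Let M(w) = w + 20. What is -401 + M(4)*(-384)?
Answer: -9617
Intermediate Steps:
M(w) = 20 + w
-401 + M(4)*(-384) = -401 + (20 + 4)*(-384) = -401 + 24*(-384) = -401 - 9216 = -9617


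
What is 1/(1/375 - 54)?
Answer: -375/20249 ≈ -0.018519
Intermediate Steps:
1/(1/375 - 54) = 1/(-20249/375) = -375/20249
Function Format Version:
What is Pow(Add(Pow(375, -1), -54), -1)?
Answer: Rational(-375, 20249) ≈ -0.018519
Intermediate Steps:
Pow(Add(Pow(375, -1), -54), -1) = Pow(Add(Rational(1, 375), -54), -1) = Pow(Rational(-20249, 375), -1) = Rational(-375, 20249)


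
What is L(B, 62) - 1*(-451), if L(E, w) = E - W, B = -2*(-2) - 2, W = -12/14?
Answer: 3177/7 ≈ 453.86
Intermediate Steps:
W = -6/7 (W = -12*1/14 = -6/7 ≈ -0.85714)
B = 2 (B = 4 - 2 = 2)
L(E, w) = 6/7 + E (L(E, w) = E - 1*(-6/7) = E + 6/7 = 6/7 + E)
L(B, 62) - 1*(-451) = (6/7 + 2) - 1*(-451) = 20/7 + 451 = 3177/7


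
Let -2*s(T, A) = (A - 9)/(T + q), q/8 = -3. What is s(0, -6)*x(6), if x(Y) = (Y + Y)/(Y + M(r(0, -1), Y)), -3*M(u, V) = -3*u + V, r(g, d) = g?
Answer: -15/16 ≈ -0.93750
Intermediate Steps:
q = -24 (q = 8*(-3) = -24)
M(u, V) = u - V/3 (M(u, V) = -(-3*u + V)/3 = -(V - 3*u)/3 = u - V/3)
s(T, A) = -(-9 + A)/(2*(-24 + T)) (s(T, A) = -(A - 9)/(2*(T - 24)) = -(-9 + A)/(2*(-24 + T)))
x(Y) = 3 (x(Y) = (Y + Y)/(Y + (0 - Y/3)) = (2*Y)/(Y - Y/3) = (2*Y)/((2*Y/3)) = (2*Y)*(3/(2*Y)) = 3)
s(0, -6)*x(6) = ((9 - 1*(-6))/(2*(-24 + 0)))*3 = ((1/2)*(9 + 6)/(-24))*3 = ((1/2)*(-1/24)*15)*3 = -5/16*3 = -15/16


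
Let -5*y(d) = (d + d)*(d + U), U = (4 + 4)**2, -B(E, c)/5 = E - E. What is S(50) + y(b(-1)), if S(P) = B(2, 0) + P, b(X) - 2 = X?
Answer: 24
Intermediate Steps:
b(X) = 2 + X
B(E, c) = 0 (B(E, c) = -5*(E - E) = -5*0 = 0)
U = 64 (U = 8**2 = 64)
y(d) = -2*d*(64 + d)/5 (y(d) = -(d + d)*(d + 64)/5 = -2*d*(64 + d)/5)
S(P) = P (S(P) = 0 + P = P)
S(50) + y(b(-1)) = 50 - 2*(2 - 1)*(64 + (2 - 1))/5 = 50 - 2/5*1*(64 + 1) = 50 - 2/5*1*65 = 50 - 26 = 24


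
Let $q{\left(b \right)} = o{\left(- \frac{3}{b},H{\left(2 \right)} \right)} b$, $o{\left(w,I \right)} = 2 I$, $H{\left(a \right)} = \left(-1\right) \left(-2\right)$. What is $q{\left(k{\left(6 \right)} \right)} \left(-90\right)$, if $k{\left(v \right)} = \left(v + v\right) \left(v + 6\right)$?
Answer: $-51840$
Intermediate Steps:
$H{\left(a \right)} = 2$
$k{\left(v \right)} = 2 v \left(6 + v\right)$
$q{\left(b \right)} = 4 b$ ($q{\left(b \right)} = 2 \cdot 2 b = 4 b$)
$q{\left(k{\left(6 \right)} \right)} \left(-90\right) = 4 \cdot 2 \cdot 6 \left(6 + 6\right) \left(-90\right) = 4 \cdot 2 \cdot 6 \cdot 12 \left(-90\right) = 4 \cdot 144 \left(-90\right) = 576 \left(-90\right) = -51840$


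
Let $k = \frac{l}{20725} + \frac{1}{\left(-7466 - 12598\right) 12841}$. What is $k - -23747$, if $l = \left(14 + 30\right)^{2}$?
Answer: $\frac{126800616471143339}{5339626802400} \approx 23747.0$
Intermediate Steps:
$l = 1936$ ($l = 44^{2} = 1936$)
$k = \frac{498794550539}{5339626802400}$ ($k = \frac{1936}{20725} + \frac{1}{\left(-7466 - 12598\right) 12841} = 1936 \cdot \frac{1}{20725} + \frac{1}{-20064} \cdot \frac{1}{12841} = \frac{1936}{20725} - \frac{1}{257641824} = \frac{498794550539}{5339626802400} \approx 0.093414$)
$k - -23747 = \frac{498794550539}{5339626802400} - -23747 = \frac{498794550539}{5339626802400} + 23747 = \frac{126800616471143339}{5339626802400}$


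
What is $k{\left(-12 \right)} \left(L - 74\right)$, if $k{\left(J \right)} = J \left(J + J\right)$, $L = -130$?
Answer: $-58752$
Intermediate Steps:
$k{\left(J \right)} = 2 J^{2}$ ($k{\left(J \right)} = J 2 J = 2 J^{2}$)
$k{\left(-12 \right)} \left(L - 74\right) = 2 \left(-12\right)^{2} \left(-130 - 74\right) = 2 \cdot 144 \left(-204\right) = 288 \left(-204\right) = -58752$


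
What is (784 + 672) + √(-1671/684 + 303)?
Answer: 1456 + √3906039/114 ≈ 1473.3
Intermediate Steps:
(784 + 672) + √(-1671/684 + 303) = 1456 + √(-1671*1/684 + 303) = 1456 + √(-557/228 + 303) = 1456 + √(68527/228) = 1456 + √3906039/114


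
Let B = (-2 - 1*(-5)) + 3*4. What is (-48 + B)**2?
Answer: 1089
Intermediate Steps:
B = 15 (B = (-2 + 5) + 12 = 3 + 12 = 15)
(-48 + B)**2 = (-48 + 15)**2 = (-33)**2 = 1089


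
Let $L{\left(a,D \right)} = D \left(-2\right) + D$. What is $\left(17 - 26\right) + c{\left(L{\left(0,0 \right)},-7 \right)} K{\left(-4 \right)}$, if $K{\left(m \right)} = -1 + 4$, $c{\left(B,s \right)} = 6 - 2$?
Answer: $3$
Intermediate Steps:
$L{\left(a,D \right)} = - D$ ($L{\left(a,D \right)} = - 2 D + D = - D$)
$c{\left(B,s \right)} = 4$
$K{\left(m \right)} = 3$
$\left(17 - 26\right) + c{\left(L{\left(0,0 \right)},-7 \right)} K{\left(-4 \right)} = \left(17 - 26\right) + 4 \cdot 3 = \left(17 - 26\right) + 12 = -9 + 12 = 3$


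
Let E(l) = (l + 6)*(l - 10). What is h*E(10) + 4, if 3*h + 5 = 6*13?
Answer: 4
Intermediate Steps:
E(l) = (-10 + l)*(6 + l) (E(l) = (6 + l)*(-10 + l) = (-10 + l)*(6 + l))
h = 73/3 (h = -5/3 + (6*13)/3 = -5/3 + (⅓)*78 = -5/3 + 26 = 73/3 ≈ 24.333)
h*E(10) + 4 = 73*(-60 + 10² - 4*10)/3 + 4 = 73*(-60 + 100 - 40)/3 + 4 = (73/3)*0 + 4 = 0 + 4 = 4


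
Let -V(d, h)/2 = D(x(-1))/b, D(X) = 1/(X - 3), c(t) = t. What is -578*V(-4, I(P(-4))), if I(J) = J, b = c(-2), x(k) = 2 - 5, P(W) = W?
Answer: 289/3 ≈ 96.333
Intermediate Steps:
x(k) = -3
D(X) = 1/(-3 + X)
b = -2
V(d, h) = -1/6 (V(d, h) = -2/((-3 - 3)*(-2)) = -2*(-1)/((-6)*2) = -(-1)*(-1)/(3*2) = -2*1/12 = -1/6)
-578*V(-4, I(P(-4))) = -578*(-1/6) = 289/3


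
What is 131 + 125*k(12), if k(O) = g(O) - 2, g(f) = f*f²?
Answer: 215881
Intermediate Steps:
g(f) = f³
k(O) = -2 + O³ (k(O) = O³ - 2 = -2 + O³)
131 + 125*k(12) = 131 + 125*(-2 + 12³) = 131 + 125*(-2 + 1728) = 131 + 125*1726 = 131 + 215750 = 215881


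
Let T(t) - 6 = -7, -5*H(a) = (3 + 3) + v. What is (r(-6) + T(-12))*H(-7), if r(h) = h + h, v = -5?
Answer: 13/5 ≈ 2.6000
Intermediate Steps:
H(a) = -1/5 (H(a) = -((3 + 3) - 5)/5 = -(6 - 5)/5 = -1/5*1 = -1/5)
r(h) = 2*h
T(t) = -1 (T(t) = 6 - 7 = -1)
(r(-6) + T(-12))*H(-7) = (2*(-6) - 1)*(-1/5) = (-12 - 1)*(-1/5) = -13*(-1/5) = 13/5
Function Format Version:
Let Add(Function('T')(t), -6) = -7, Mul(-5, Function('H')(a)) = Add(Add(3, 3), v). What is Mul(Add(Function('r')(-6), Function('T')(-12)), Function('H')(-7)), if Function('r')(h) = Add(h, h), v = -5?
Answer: Rational(13, 5) ≈ 2.6000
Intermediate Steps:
Function('H')(a) = Rational(-1, 5) (Function('H')(a) = Mul(Rational(-1, 5), Add(Add(3, 3), -5)) = Mul(Rational(-1, 5), Add(6, -5)) = Mul(Rational(-1, 5), 1) = Rational(-1, 5))
Function('r')(h) = Mul(2, h)
Function('T')(t) = -1 (Function('T')(t) = Add(6, -7) = -1)
Mul(Add(Function('r')(-6), Function('T')(-12)), Function('H')(-7)) = Mul(Add(Mul(2, -6), -1), Rational(-1, 5)) = Mul(Add(-12, -1), Rational(-1, 5)) = Mul(-13, Rational(-1, 5)) = Rational(13, 5)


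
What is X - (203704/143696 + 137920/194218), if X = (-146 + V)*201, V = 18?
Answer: -44880337708611/1744271858 ≈ -25730.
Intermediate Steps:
X = -25728 (X = (-146 + 18)*201 = -128*201 = -25728)
X - (203704/143696 + 137920/194218) = -25728 - (203704/143696 + 137920/194218) = -25728 - (203704*(1/143696) + 137920*(1/194218)) = -25728 - (25463/17962 + 68960/97109) = -25728 - 1*3711345987/1744271858 = -25728 - 3711345987/1744271858 = -44880337708611/1744271858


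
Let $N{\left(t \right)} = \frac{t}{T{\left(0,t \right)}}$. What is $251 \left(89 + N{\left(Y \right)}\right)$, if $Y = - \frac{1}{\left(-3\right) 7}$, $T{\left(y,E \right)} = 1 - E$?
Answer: $\frac{447031}{20} \approx 22352.0$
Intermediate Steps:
$Y = \frac{1}{21}$ ($Y = - \frac{1}{-21} = \left(-1\right) \left(- \frac{1}{21}\right) = \frac{1}{21} \approx 0.047619$)
$N{\left(t \right)} = \frac{t}{1 - t}$
$251 \left(89 + N{\left(Y \right)}\right) = 251 \left(89 - \frac{1}{21 \left(-1 + \frac{1}{21}\right)}\right) = 251 \left(89 - \frac{1}{21 \left(- \frac{20}{21}\right)}\right) = 251 \left(89 - \frac{1}{21} \left(- \frac{21}{20}\right)\right) = 251 \left(89 + \frac{1}{20}\right) = 251 \cdot \frac{1781}{20} = \frac{447031}{20}$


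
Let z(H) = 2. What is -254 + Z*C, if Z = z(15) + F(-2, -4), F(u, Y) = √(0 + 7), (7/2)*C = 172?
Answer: -1090/7 + 344*√7/7 ≈ -25.695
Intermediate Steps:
C = 344/7 (C = (2/7)*172 = 344/7 ≈ 49.143)
F(u, Y) = √7
Z = 2 + √7 ≈ 4.6458
-254 + Z*C = -254 + (2 + √7)*(344/7) = -254 + (688/7 + 344*√7/7) = -1090/7 + 344*√7/7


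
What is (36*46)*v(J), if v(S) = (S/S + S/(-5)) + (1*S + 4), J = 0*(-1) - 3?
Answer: 21528/5 ≈ 4305.6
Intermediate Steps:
J = -3 (J = 0 - 3 = -3)
v(S) = 5 + 4*S/5 (v(S) = (1 + S*(-1/5)) + (S + 4) = (1 - S/5) + (4 + S) = 5 + 4*S/5)
(36*46)*v(J) = (36*46)*(5 + (4/5)*(-3)) = 1656*(5 - 12/5) = 1656*(13/5) = 21528/5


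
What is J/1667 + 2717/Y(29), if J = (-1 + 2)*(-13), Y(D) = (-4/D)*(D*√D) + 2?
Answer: -4532229/383410 - 2717*√29/115 ≈ -139.05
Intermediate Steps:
Y(D) = 2 - 4*√D (Y(D) = (-4/D)*D^(3/2) + 2 = -4*√D + 2 = 2 - 4*√D)
J = -13 (J = 1*(-13) = -13)
J/1667 + 2717/Y(29) = -13/1667 + 2717/(2 - 4*√29)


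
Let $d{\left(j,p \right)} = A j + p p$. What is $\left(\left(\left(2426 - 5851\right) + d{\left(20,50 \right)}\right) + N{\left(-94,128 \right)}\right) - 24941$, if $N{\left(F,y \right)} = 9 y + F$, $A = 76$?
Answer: $-23288$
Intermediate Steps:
$N{\left(F,y \right)} = F + 9 y$
$d{\left(j,p \right)} = p^{2} + 76 j$ ($d{\left(j,p \right)} = 76 j + p p = 76 j + p^{2} = p^{2} + 76 j$)
$\left(\left(\left(2426 - 5851\right) + d{\left(20,50 \right)}\right) + N{\left(-94,128 \right)}\right) - 24941 = \left(\left(\left(2426 - 5851\right) + \left(50^{2} + 76 \cdot 20\right)\right) + \left(-94 + 9 \cdot 128\right)\right) - 24941 = \left(\left(-3425 + \left(2500 + 1520\right)\right) + \left(-94 + 1152\right)\right) - 24941 = \left(\left(-3425 + 4020\right) + 1058\right) - 24941 = \left(595 + 1058\right) - 24941 = 1653 - 24941 = -23288$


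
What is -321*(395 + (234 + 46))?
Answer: -216675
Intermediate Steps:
-321*(395 + (234 + 46)) = -321*(395 + 280) = -321*675 = -216675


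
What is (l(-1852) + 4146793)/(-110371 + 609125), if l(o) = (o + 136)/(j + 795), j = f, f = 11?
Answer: 128550517/15461374 ≈ 8.3143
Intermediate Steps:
j = 11
l(o) = 68/403 + o/806 (l(o) = (o + 136)/(11 + 795) = (136 + o)/806 = (136 + o)*(1/806) = 68/403 + o/806)
(l(-1852) + 4146793)/(-110371 + 609125) = ((68/403 + (1/806)*(-1852)) + 4146793)/(-110371 + 609125) = ((68/403 - 926/403) + 4146793)/498754 = (-66/31 + 4146793)*(1/498754) = (128550517/31)*(1/498754) = 128550517/15461374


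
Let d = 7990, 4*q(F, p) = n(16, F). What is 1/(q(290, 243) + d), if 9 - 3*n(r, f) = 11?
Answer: 6/47939 ≈ 0.00012516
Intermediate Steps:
n(r, f) = -⅔ (n(r, f) = 3 - ⅓*11 = 3 - 11/3 = -⅔)
q(F, p) = -⅙ (q(F, p) = (¼)*(-⅔) = -⅙)
1/(q(290, 243) + d) = 1/(-⅙ + 7990) = 1/(47939/6) = 6/47939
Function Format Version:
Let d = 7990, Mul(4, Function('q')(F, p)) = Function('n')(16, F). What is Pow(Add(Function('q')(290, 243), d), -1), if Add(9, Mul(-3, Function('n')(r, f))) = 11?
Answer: Rational(6, 47939) ≈ 0.00012516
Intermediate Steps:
Function('n')(r, f) = Rational(-2, 3) (Function('n')(r, f) = Add(3, Mul(Rational(-1, 3), 11)) = Add(3, Rational(-11, 3)) = Rational(-2, 3))
Function('q')(F, p) = Rational(-1, 6) (Function('q')(F, p) = Mul(Rational(1, 4), Rational(-2, 3)) = Rational(-1, 6))
Pow(Add(Function('q')(290, 243), d), -1) = Pow(Add(Rational(-1, 6), 7990), -1) = Pow(Rational(47939, 6), -1) = Rational(6, 47939)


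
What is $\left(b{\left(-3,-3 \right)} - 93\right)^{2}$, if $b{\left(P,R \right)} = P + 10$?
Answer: $7396$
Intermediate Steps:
$b{\left(P,R \right)} = 10 + P$
$\left(b{\left(-3,-3 \right)} - 93\right)^{2} = \left(\left(10 - 3\right) - 93\right)^{2} = \left(7 - 93\right)^{2} = \left(-86\right)^{2} = 7396$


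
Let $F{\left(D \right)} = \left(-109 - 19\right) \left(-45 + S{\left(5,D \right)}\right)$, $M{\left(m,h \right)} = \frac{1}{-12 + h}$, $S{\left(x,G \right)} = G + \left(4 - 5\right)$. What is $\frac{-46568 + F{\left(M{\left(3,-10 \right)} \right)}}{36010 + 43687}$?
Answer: $- \frac{447416}{876667} \approx -0.51036$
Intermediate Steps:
$S{\left(x,G \right)} = -1 + G$ ($S{\left(x,G \right)} = G + \left(4 - 5\right) = G - 1 = -1 + G$)
$F{\left(D \right)} = 5888 - 128 D$ ($F{\left(D \right)} = \left(-109 - 19\right) \left(-45 + \left(-1 + D\right)\right) = - 128 \left(-46 + D\right) = 5888 - 128 D$)
$\frac{-46568 + F{\left(M{\left(3,-10 \right)} \right)}}{36010 + 43687} = \frac{-46568 + \left(5888 - \frac{128}{-12 - 10}\right)}{36010 + 43687} = \frac{-46568 + \left(5888 - \frac{128}{-22}\right)}{79697} = \left(-46568 + \left(5888 - - \frac{64}{11}\right)\right) \frac{1}{79697} = \left(-46568 + \left(5888 + \frac{64}{11}\right)\right) \frac{1}{79697} = \left(-46568 + \frac{64832}{11}\right) \frac{1}{79697} = \left(- \frac{447416}{11}\right) \frac{1}{79697} = - \frac{447416}{876667}$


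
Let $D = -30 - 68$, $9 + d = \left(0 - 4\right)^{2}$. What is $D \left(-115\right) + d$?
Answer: $11277$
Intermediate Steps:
$d = 7$ ($d = -9 + \left(0 - 4\right)^{2} = -9 + \left(-4\right)^{2} = -9 + 16 = 7$)
$D = -98$ ($D = -30 - 68 = -98$)
$D \left(-115\right) + d = \left(-98\right) \left(-115\right) + 7 = 11270 + 7 = 11277$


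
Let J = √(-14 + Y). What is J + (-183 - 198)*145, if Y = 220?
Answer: -55245 + √206 ≈ -55231.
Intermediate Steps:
J = √206 (J = √(-14 + 220) = √206 ≈ 14.353)
J + (-183 - 198)*145 = √206 + (-183 - 198)*145 = √206 - 381*145 = √206 - 55245 = -55245 + √206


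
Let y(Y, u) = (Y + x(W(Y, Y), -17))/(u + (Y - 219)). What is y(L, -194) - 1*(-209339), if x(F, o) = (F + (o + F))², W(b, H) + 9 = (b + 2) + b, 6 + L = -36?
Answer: 7323822/35 ≈ 2.0925e+5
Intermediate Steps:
L = -42 (L = -6 - 36 = -42)
W(b, H) = -7 + 2*b (W(b, H) = -9 + ((b + 2) + b) = -9 + ((2 + b) + b) = -9 + (2 + 2*b) = -7 + 2*b)
x(F, o) = (o + 2*F)² (x(F, o) = (F + (F + o))² = (o + 2*F)²)
y(Y, u) = (Y + (-31 + 4*Y)²)/(-219 + Y + u) (y(Y, u) = (Y + (-17 + 2*(-7 + 2*Y))²)/(u + (Y - 219)) = (Y + (-17 + (-14 + 4*Y))²)/(u + (-219 + Y)) = (Y + (-31 + 4*Y)²)/(-219 + Y + u))
y(L, -194) - 1*(-209339) = (-42 + (-31 + 4*(-42))²)/(-219 - 42 - 194) - 1*(-209339) = (-42 + (-31 - 168)²)/(-455) + 209339 = -(-42 + (-199)²)/455 + 209339 = -(-42 + 39601)/455 + 209339 = -1/455*39559 + 209339 = -3043/35 + 209339 = 7323822/35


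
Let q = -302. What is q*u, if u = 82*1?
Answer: -24764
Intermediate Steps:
u = 82
q*u = -302*82 = -24764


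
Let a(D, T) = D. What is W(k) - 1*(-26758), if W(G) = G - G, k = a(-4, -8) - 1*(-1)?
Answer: 26758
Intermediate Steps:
k = -3 (k = -4 - 1*(-1) = -4 + 1 = -3)
W(G) = 0
W(k) - 1*(-26758) = 0 - 1*(-26758) = 0 + 26758 = 26758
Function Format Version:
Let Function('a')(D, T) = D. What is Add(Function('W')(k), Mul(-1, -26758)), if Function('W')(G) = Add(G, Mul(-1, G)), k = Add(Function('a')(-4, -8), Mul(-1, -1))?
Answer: 26758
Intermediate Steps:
k = -3 (k = Add(-4, Mul(-1, -1)) = Add(-4, 1) = -3)
Function('W')(G) = 0
Add(Function('W')(k), Mul(-1, -26758)) = Add(0, Mul(-1, -26758)) = Add(0, 26758) = 26758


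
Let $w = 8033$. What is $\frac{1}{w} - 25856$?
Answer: $- \frac{207701247}{8033} \approx -25856.0$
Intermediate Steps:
$\frac{1}{w} - 25856 = \frac{1}{8033} - 25856 = - \frac{207701247}{8033}$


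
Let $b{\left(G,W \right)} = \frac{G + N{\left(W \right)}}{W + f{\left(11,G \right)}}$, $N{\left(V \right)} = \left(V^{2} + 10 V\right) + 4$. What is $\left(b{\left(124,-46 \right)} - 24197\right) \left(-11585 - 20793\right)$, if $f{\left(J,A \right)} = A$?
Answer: $\frac{30525686998}{39} \approx 7.8271 \cdot 10^{8}$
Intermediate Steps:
$N{\left(V \right)} = 4 + V^{2} + 10 V$
$b{\left(G,W \right)} = \frac{4 + G + W^{2} + 10 W}{G + W}$ ($b{\left(G,W \right)} = \frac{G + \left(4 + W^{2} + 10 W\right)}{W + G} = \frac{4 + G + W^{2} + 10 W}{G + W}$)
$\left(b{\left(124,-46 \right)} - 24197\right) \left(-11585 - 20793\right) = \left(\frac{4 + 124 + \left(-46\right)^{2} + 10 \left(-46\right)}{124 - 46} - 24197\right) \left(-11585 - 20793\right) = \left(\frac{4 + 124 + 2116 - 460}{78} - 24197\right) \left(-32378\right) = \left(\frac{1}{78} \cdot 1784 - 24197\right) \left(-32378\right) = \left(\frac{892}{39} - 24197\right) \left(-32378\right) = \left(- \frac{942791}{39}\right) \left(-32378\right) = \frac{30525686998}{39}$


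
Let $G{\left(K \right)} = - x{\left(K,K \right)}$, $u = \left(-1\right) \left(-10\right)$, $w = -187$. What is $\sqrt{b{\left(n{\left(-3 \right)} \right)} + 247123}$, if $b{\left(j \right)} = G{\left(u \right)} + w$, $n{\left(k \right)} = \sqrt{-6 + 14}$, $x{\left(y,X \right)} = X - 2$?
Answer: $4 \sqrt{15433} \approx 496.92$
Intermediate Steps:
$x{\left(y,X \right)} = -2 + X$
$n{\left(k \right)} = 2 \sqrt{2}$ ($n{\left(k \right)} = \sqrt{8} = 2 \sqrt{2}$)
$u = 10$
$G{\left(K \right)} = 2 - K$ ($G{\left(K \right)} = - (-2 + K) = 2 - K$)
$b{\left(j \right)} = -195$ ($b{\left(j \right)} = \left(2 - 10\right) - 187 = -8 - 187 = -195$)
$\sqrt{b{\left(n{\left(-3 \right)} \right)} + 247123} = \sqrt{-195 + 247123} = \sqrt{246928} = 4 \sqrt{15433}$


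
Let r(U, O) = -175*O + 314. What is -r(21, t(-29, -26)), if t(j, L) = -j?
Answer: 4761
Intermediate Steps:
r(U, O) = 314 - 175*O
-r(21, t(-29, -26)) = -(314 - (-175)*(-29)) = -(314 - 175*29) = -(314 - 5075) = -1*(-4761) = 4761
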